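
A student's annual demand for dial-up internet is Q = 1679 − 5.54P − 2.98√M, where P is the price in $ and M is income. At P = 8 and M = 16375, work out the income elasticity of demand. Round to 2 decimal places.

At P = 8, M = 16375: Q = 1253.345.
Holding P constant, ∂Q/∂M = -2.98/(2√M) = -0.0116438.
η_M = (∂Q/∂M)·(M/Q) = -0.0116438 × (16375/1253.345) = -0.15.

-0.15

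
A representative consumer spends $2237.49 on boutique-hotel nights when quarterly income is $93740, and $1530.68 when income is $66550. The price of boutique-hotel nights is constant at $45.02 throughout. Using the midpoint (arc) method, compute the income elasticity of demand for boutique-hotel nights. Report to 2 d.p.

1.11

With a constant price, Q₁ = 2237.49/45.02 = 49.700 and Q₂ = 1530.68/45.02 = 34.000 (equivalently, work directly with expenditure since P cancels).
Midpoint %ΔQ = (1530.68 − 2237.49)/1884.09 = -0.37515; midpoint %ΔI = (66550 − 93740)/80145 = -0.33926.
η = -0.37515 / -0.33926 = 1.11.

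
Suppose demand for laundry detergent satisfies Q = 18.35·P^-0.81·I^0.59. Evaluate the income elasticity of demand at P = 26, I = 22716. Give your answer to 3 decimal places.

0.590

For a multiplicative demand Q = A·P^α·I^β, the income elasticity is β everywhere.
Here β = 0.59, so η = 0.590.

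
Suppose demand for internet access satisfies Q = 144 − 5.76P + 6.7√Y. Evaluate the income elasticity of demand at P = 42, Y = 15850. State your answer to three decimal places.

At P = 42, Y = 15850: Q = 745.588.
Holding P constant, ∂Q/∂Y = 6.7/(2√Y) = 0.0266091.
η_Y = (∂Q/∂Y)·(Y/Q) = 0.0266091 × (15850/745.588) = 0.566.

0.566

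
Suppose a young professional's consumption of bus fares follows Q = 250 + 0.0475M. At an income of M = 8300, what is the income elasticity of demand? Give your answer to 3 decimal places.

At M = 8300: Q = 644.250.
dQ/dM = 0.0475.
η = (dQ/dM)·(M/Q) = 0.0475 × (8300/644.250) = 0.612.

0.612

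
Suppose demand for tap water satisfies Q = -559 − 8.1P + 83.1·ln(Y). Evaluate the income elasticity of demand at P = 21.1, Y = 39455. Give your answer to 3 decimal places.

At P = 21.1, Y = 39455: Q = 149.530.
Holding P constant, ∂Q/∂Y = 83.1/Y = 0.0021062.
η_Y = (∂Q/∂Y)·(Y/Q) = 0.0021062 × (39455/149.530) = 0.556.

0.556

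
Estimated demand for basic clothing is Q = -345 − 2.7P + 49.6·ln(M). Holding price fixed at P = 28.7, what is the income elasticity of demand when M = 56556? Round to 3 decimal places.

At P = 28.7, M = 56556: Q = 120.282.
Holding P constant, ∂Q/∂M = 49.6/M = 0.000877007.
η_M = (∂Q/∂M)·(M/Q) = 0.000877007 × (56556/120.282) = 0.412.

0.412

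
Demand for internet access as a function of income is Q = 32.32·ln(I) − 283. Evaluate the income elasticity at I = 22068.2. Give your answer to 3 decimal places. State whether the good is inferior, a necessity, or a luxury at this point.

0.803 (necessity)

At I = 22068.2: Q = 40.261.
dQ/dI = 32.32/I = 0.00146455 at this income.
η = (dQ/dI)·(I/Q) = 0.00146455 × (22068.2/40.261) = 0.803.
Since 0 < η < 1, the good is a necessity.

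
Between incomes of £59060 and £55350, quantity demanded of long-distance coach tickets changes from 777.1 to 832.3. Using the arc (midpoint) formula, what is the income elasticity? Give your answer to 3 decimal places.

-1.058

ΔQ = 832.3 − 777.1 = 55.2; midpoint Q̄ = (777.1 + 832.3)/2 = 804.7.
ΔI = 55350 − 59060 = -3710; midpoint Ī = (59060 + 55350)/2 = 57205.
η = (ΔQ/Q̄) ÷ (ΔI/Ī) = (55.2/804.7) ÷ (-3710/57205) = -1.058.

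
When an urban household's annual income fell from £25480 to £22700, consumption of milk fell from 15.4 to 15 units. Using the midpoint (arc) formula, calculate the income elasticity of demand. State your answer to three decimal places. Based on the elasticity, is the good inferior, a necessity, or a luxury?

0.228 (necessity)

ΔQ = 15 − 15.4 = -0.4; midpoint Q̄ = (15.4 + 15)/2 = 15.2.
ΔI = 22700 − 25480 = -2780; midpoint Ī = (25480 + 22700)/2 = 24090.
η = (ΔQ/Q̄) ÷ (ΔI/Ī) = (-0.4/15.2) ÷ (-2780/24090) = 0.228.
0 < η < 1 ⇒ necessity.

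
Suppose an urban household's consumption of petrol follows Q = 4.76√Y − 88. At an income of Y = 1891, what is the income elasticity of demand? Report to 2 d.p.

0.87

At Y = 1891: Q = 118.992.
dQ/dY = 4.76/(2√Y) = 0.0547307 at this income.
η = (dQ/dY)·(Y/Q) = 0.0547307 × (1891/118.992) = 0.87.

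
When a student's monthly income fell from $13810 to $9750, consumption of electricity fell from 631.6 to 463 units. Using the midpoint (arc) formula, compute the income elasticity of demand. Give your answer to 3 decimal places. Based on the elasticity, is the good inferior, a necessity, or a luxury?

ΔQ = 463 − 631.6 = -168.6; midpoint Q̄ = (631.6 + 463)/2 = 547.3.
ΔI = 9750 − 13810 = -4060; midpoint Ī = (13810 + 9750)/2 = 11780.
η = (ΔQ/Q̄) ÷ (ΔI/Ī) = (-168.6/547.3) ÷ (-4060/11780) = 0.894.
0 < η < 1 ⇒ necessity.

0.894 (necessity)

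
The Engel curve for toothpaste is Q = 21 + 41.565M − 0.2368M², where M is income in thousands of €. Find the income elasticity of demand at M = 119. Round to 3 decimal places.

-1.091

At M = 119: Q = 1613.9102.
dQ/dM = 41.565 − 0.4736M = -14.79340.
η = (dQ/dM)·(M/Q) = -14.79340 × (119/1613.9102) = -1.091.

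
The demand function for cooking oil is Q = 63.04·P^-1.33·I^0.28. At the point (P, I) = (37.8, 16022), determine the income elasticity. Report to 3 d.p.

0.280

For a multiplicative demand Q = A·P^α·I^β, the income elasticity is β everywhere.
Here β = 0.28, so η = 0.280.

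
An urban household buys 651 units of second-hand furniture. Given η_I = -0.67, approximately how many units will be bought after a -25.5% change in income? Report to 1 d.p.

%ΔQ ≈ η × %ΔI = -0.67 × (-25.5%) = 17.085%.
New Q ≈ 651 × (1 + 0.17085) = 762.2.

762.2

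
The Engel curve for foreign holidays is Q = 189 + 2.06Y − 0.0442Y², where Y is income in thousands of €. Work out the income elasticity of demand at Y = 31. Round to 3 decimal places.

-0.100

At Y = 31: Q = 210.3838.
dQ/dY = 2.06 − 0.0884Y = -0.68040.
η = (dQ/dY)·(Y/Q) = -0.68040 × (31/210.3838) = -0.100.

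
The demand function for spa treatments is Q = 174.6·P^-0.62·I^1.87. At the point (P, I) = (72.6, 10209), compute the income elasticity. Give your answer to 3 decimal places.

For a multiplicative demand Q = A·P^α·I^β, the income elasticity is β everywhere.
Here β = 1.87, so η = 1.870.

1.870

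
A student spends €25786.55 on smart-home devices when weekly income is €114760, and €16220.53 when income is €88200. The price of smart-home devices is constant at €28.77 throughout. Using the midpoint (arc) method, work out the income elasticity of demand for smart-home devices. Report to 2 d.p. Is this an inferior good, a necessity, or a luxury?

With a constant price, Q₁ = 25786.55/28.77 = 896.300 and Q₂ = 16220.53/28.77 = 563.800 (equivalently, work directly with expenditure since P cancels).
Midpoint %ΔQ = (16220.53 − 25786.55)/21003.54 = -0.45545; midpoint %ΔI = (88200 − 114760)/101480 = -0.26173.
η = -0.45545 / -0.26173 = 1.74.
η > 1 ⇒ luxury.

1.74 (luxury)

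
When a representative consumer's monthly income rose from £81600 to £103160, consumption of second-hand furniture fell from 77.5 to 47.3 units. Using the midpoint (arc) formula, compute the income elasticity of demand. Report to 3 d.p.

ΔQ = 47.3 − 77.5 = -30.2; midpoint Q̄ = (77.5 + 47.3)/2 = 62.4.
ΔI = 103160 − 81600 = 21560; midpoint Ī = (81600 + 103160)/2 = 92380.
η = (ΔQ/Q̄) ÷ (ΔI/Ī) = (-30.2/62.4) ÷ (21560/92380) = -2.074.

-2.074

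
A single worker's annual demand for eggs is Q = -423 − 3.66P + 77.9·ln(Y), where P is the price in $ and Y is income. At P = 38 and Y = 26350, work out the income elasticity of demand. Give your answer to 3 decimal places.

0.337

At P = 38, Y = 26350: Q = 230.882.
Holding P constant, ∂Q/∂Y = 77.9/Y = 0.00295636.
η_Y = (∂Q/∂Y)·(Y/Q) = 0.00295636 × (26350/230.882) = 0.337.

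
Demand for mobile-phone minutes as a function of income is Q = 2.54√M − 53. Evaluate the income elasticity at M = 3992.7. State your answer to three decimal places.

0.747

At M = 3992.7: Q = 107.497.
dQ/dM = 2.54/(2√M) = 0.0200988 at this income.
η = (dQ/dM)·(M/Q) = 0.0200988 × (3992.7/107.497) = 0.747.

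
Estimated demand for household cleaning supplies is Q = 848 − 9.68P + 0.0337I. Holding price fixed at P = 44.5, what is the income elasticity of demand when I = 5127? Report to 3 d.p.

At P = 44.5, I = 5127: Q = 590.020.
Holding P constant, ∂Q/∂I = 0.0337.
η_I = (∂Q/∂I)·(I/Q) = 0.0337 × (5127/590.020) = 0.293.

0.293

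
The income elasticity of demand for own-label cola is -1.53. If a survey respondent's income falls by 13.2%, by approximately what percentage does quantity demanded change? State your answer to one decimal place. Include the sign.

%ΔQ ≈ η × %ΔI = -1.53 × (-13.2%) = 20.2%.

20.2%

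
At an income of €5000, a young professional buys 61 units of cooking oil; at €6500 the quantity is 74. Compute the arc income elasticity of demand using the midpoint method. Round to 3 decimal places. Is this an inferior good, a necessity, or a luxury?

ΔQ = 74 − 61 = 13; midpoint Q̄ = (61 + 74)/2 = 67.5.
ΔI = 6500 − 5000 = 1500; midpoint Ī = (5000 + 6500)/2 = 5750.
η = (ΔQ/Q̄) ÷ (ΔI/Ī) = (13/67.5) ÷ (1500/5750) = 0.738.
0 < η < 1 ⇒ necessity.

0.738 (necessity)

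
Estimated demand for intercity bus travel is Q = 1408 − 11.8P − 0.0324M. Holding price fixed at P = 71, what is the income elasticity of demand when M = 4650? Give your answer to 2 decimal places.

At P = 71, M = 4650: Q = 419.540.
Holding P constant, ∂Q/∂M = −0.0324.
η_M = (∂Q/∂M)·(M/Q) = -0.0324 × (4650/419.540) = -0.36.

-0.36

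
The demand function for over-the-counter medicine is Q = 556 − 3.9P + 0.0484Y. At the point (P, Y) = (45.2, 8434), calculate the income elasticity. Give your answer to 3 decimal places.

At P = 45.2, Y = 8434: Q = 787.926.
Holding P constant, ∂Q/∂Y = 0.0484.
η_Y = (∂Q/∂Y)·(Y/Q) = 0.0484 × (8434/787.926) = 0.518.

0.518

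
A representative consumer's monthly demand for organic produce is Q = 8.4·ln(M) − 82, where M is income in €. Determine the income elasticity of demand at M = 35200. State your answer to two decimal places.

1.41

At M = 35200: Q = 5.938.
dQ/dM = 8.4/M = 0.000238636 at this income.
η = (dQ/dM)·(M/Q) = 0.000238636 × (35200/5.938) = 1.41.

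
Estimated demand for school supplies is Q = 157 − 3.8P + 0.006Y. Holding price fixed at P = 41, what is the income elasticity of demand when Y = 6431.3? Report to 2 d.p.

At P = 41, Y = 6431.3: Q = 39.788.
Holding P constant, ∂Q/∂Y = 0.006.
η_Y = (∂Q/∂Y)·(Y/Q) = 0.006 × (6431.3/39.788) = 0.97.

0.97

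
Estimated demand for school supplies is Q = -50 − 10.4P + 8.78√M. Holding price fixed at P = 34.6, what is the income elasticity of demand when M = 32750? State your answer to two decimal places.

At P = 34.6, M = 32750: Q = 1179.073.
Holding P constant, ∂Q/∂M = 8.78/(2√M) = 0.0242582.
η_M = (∂Q/∂M)·(M/Q) = 0.0242582 × (32750/1179.073) = 0.67.

0.67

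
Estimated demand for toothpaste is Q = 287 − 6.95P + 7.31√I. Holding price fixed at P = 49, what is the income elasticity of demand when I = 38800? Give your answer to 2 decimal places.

At P = 49, I = 38800: Q = 1386.353.
Holding P constant, ∂Q/∂I = 7.31/(2√I) = 0.0185555.
η_I = (∂Q/∂I)·(I/Q) = 0.0185555 × (38800/1386.353) = 0.52.

0.52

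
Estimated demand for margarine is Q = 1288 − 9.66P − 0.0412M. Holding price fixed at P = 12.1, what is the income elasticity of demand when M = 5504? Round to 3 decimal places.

-0.240

At P = 12.1, M = 5504: Q = 944.349.
Holding P constant, ∂Q/∂M = −0.0412.
η_M = (∂Q/∂M)·(M/Q) = -0.0412 × (5504/944.349) = -0.240.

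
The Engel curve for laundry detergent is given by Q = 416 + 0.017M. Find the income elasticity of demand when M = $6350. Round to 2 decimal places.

0.21

At M = 6350: Q = 523.950.
dQ/dM = 0.017.
η = (dQ/dM)·(M/Q) = 0.017 × (6350/523.950) = 0.21.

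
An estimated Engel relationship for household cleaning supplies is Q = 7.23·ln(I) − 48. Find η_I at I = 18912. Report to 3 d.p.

0.312

At I = 18912: Q = 23.198.
dQ/dI = 7.23/I = 0.000382297 at this income.
η = (dQ/dI)·(I/Q) = 0.000382297 × (18912/23.198) = 0.312.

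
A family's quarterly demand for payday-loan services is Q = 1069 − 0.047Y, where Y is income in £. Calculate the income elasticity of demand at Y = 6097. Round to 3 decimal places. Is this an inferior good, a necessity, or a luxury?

-0.366 (inferior good)

At Y = 6097: Q = 782.441.
dQ/dY = −0.047.
η = (dQ/dY)·(Y/Q) = -0.047 × (6097/782.441) = -0.366.
Since η < 0, the good is an inferior good.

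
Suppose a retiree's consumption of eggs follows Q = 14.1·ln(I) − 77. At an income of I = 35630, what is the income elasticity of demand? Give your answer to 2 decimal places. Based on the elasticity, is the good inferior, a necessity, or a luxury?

0.20 (necessity)

At I = 35630: Q = 70.781.
dQ/dI = 14.1/I = 0.000395734 at this income.
η = (dQ/dI)·(I/Q) = 0.000395734 × (35630/70.781) = 0.20.
Since 0 < η < 1, the good is a necessity.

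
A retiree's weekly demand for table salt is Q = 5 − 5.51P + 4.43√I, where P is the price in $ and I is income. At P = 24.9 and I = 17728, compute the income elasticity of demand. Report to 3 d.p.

0.644

At P = 24.9, I = 17728: Q = 457.640.
Holding P constant, ∂Q/∂I = 4.43/(2√I) = 0.0166358.
η_I = (∂Q/∂I)·(I/Q) = 0.0166358 × (17728/457.640) = 0.644.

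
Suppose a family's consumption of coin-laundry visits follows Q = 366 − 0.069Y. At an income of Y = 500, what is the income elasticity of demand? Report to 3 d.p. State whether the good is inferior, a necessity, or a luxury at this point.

-0.104 (inferior good)

At Y = 500: Q = 331.500.
dQ/dY = −0.069.
η = (dQ/dY)·(Y/Q) = -0.069 × (500/331.500) = -0.104.
Since η < 0, the good is an inferior good.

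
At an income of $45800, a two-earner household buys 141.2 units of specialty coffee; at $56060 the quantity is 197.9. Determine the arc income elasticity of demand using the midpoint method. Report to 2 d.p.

ΔQ = 197.9 − 141.2 = 56.7; midpoint Q̄ = (141.2 + 197.9)/2 = 169.55.
ΔI = 56060 − 45800 = 10260; midpoint Ī = (45800 + 56060)/2 = 50930.
η = (ΔQ/Q̄) ÷ (ΔI/Ī) = (56.7/169.55) ÷ (10260/50930) = 1.66.

1.66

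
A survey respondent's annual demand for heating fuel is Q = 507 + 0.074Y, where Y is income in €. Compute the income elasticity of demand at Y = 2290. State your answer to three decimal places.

At Y = 2290: Q = 676.460.
dQ/dY = 0.074.
η = (dQ/dY)·(Y/Q) = 0.074 × (2290/676.460) = 0.251.

0.251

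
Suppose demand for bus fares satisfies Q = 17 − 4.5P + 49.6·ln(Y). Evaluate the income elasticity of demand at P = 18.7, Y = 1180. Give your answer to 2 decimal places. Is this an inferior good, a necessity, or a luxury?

0.17 (necessity)

At P = 18.7, Y = 1180: Q = 283.684.
Holding P constant, ∂Q/∂Y = 49.6/Y = 0.0420339.
η_Y = (∂Q/∂Y)·(Y/Q) = 0.0420339 × (1180/283.684) = 0.17.
Since 0 < η < 1, this is a necessity.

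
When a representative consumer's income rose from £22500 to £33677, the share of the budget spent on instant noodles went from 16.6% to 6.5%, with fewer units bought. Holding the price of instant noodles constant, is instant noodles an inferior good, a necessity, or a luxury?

Quantity demanded falls as income rises, so η < 0.

inferior good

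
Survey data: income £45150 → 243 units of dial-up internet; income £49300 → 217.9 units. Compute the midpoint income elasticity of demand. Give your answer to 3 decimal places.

-1.239

ΔQ = 217.9 − 243 = -25.1; midpoint Q̄ = (243 + 217.9)/2 = 230.45.
ΔI = 49300 − 45150 = 4150; midpoint Ī = (45150 + 49300)/2 = 47225.
η = (ΔQ/Q̄) ÷ (ΔI/Ī) = (-25.1/230.45) ÷ (4150/47225) = -1.239.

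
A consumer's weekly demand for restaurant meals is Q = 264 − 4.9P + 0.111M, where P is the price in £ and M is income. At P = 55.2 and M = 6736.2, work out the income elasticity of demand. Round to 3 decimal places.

At P = 55.2, M = 6736.2: Q = 741.238.
Holding P constant, ∂Q/∂M = 0.111.
η_M = (∂Q/∂M)·(M/Q) = 0.111 × (6736.2/741.238) = 1.009.

1.009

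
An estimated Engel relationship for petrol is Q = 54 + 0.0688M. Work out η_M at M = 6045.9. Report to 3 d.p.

0.885

At M = 6045.9: Q = 469.958.
dQ/dM = 0.0688.
η = (dQ/dM)·(M/Q) = 0.0688 × (6045.9/469.958) = 0.885.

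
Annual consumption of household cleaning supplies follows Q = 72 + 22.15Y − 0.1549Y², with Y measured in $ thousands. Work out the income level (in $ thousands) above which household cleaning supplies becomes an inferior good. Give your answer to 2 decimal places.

dQ/dY = 22.15 − 0.3098Y.
The good is inferior where dQ/dY < 0. Setting dQ/dY = 0 gives Y = 22.15 / 0.3098 = 71.50.

71.50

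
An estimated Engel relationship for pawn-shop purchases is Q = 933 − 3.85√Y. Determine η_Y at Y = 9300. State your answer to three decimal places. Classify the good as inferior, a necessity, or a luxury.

-0.330 (inferior good)

At Y = 9300: Q = 561.719.
dQ/dY = -3.85/(2√Y) = -0.0199613 at this income.
η = (dQ/dY)·(Y/Q) = -0.0199613 × (9300/561.719) = -0.330.
Since η < 0, the good is an inferior good.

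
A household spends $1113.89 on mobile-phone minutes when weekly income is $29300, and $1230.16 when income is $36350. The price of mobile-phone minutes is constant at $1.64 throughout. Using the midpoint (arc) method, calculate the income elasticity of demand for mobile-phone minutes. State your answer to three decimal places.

0.462

With a constant price, Q₁ = 1113.89/1.64 = 679.201 and Q₂ = 1230.16/1.64 = 750.098 (equivalently, work directly with expenditure since P cancels).
Midpoint %ΔQ = (1230.16 − 1113.89)/1172.03 = 0.09920; midpoint %ΔI = (36350 − 29300)/32825 = 0.21478.
η = 0.09920 / 0.21478 = 0.462.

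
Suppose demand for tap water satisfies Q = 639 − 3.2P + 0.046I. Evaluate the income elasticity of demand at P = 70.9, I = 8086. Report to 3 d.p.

0.474

At P = 70.9, I = 8086: Q = 784.076.
Holding P constant, ∂Q/∂I = 0.046.
η_I = (∂Q/∂I)·(I/Q) = 0.046 × (8086/784.076) = 0.474.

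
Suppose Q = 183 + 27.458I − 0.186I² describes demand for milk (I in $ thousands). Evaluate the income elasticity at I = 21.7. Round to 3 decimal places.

0.609

At I = 21.7: Q = 691.2531.
dQ/dI = 27.458 − 0.372I = 19.38560.
η = (dQ/dI)·(I/Q) = 19.38560 × (21.7/691.2531) = 0.609.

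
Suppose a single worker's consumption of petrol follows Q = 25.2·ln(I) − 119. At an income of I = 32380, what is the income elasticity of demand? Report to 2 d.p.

At I = 32380: Q = 142.709.
dQ/dI = 25.2/I = 0.000778258 at this income.
η = (dQ/dI)·(I/Q) = 0.000778258 × (32380/142.709) = 0.18.

0.18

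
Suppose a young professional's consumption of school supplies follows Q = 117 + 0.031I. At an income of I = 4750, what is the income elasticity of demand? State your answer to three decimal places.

At I = 4750: Q = 264.250.
dQ/dI = 0.031.
η = (dQ/dI)·(I/Q) = 0.031 × (4750/264.250) = 0.557.

0.557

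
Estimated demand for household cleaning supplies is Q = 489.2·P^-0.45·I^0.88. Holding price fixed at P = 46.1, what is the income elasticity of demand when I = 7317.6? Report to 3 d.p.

For a multiplicative demand Q = A·P^α·I^β, the income elasticity is β everywhere.
Here β = 0.88, so η = 0.880.

0.880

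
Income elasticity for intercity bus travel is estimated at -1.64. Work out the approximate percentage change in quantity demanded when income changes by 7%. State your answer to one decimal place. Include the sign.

-11.5%

%ΔQ ≈ η × %ΔI = -1.64 × 7% = -11.5%.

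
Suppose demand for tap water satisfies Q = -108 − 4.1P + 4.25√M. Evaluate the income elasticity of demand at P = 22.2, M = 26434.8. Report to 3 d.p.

0.702

At P = 22.2, M = 26434.8: Q = 491.978.
Holding P constant, ∂Q/∂M = 4.25/(2√M) = 0.0130699.
η_M = (∂Q/∂M)·(M/Q) = 0.0130699 × (26434.8/491.978) = 0.702.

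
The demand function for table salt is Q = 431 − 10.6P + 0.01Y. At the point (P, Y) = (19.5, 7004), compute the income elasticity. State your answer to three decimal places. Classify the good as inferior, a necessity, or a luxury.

0.238 (necessity)

At P = 19.5, Y = 7004: Q = 294.340.
Holding P constant, ∂Q/∂Y = 0.01.
η_Y = (∂Q/∂Y)·(Y/Q) = 0.01 × (7004/294.340) = 0.238.
Since 0 < η < 1, this is a necessity.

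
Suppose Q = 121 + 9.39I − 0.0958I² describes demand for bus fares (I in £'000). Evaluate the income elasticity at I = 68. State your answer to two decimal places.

At I = 68: Q = 316.5408.
dQ/dI = 9.39 − 0.1916I = -3.63880.
η = (dQ/dI)·(I/Q) = -3.63880 × (68/316.5408) = -0.78.

-0.78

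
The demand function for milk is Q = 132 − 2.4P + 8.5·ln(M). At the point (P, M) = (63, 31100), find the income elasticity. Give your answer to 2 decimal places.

0.12

At P = 63, M = 31100: Q = 68.732.
Holding P constant, ∂Q/∂M = 8.5/M = 0.000273312.
η_M = (∂Q/∂M)·(M/Q) = 0.000273312 × (31100/68.732) = 0.12.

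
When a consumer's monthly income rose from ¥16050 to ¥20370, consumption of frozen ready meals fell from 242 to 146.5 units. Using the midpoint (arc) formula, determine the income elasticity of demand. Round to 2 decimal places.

-2.07

ΔQ = 146.5 − 242 = -95.5; midpoint Q̄ = (242 + 146.5)/2 = 194.25.
ΔI = 20370 − 16050 = 4320; midpoint Ī = (16050 + 20370)/2 = 18210.
η = (ΔQ/Q̄) ÷ (ΔI/Ī) = (-95.5/194.25) ÷ (4320/18210) = -2.07.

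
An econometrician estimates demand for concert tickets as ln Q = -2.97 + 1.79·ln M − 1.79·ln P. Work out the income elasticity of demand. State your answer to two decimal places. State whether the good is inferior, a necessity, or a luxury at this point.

1.79 (luxury)

In a log-linear demand, the coefficient on ln M is the income elasticity.
So η = 1.79.
η > 1 ⇒ luxury.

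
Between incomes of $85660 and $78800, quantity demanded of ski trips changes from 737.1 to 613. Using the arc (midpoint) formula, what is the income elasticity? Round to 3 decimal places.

2.204

ΔQ = 613 − 737.1 = -124.1; midpoint Q̄ = (737.1 + 613)/2 = 675.05.
ΔI = 78800 − 85660 = -6860; midpoint Ī = (85660 + 78800)/2 = 82230.
η = (ΔQ/Q̄) ÷ (ΔI/Ī) = (-124.1/675.05) ÷ (-6860/82230) = 2.204.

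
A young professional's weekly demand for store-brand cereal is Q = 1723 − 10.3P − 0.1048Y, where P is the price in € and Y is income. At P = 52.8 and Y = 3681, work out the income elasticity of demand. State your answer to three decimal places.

At P = 52.8, Y = 3681: Q = 793.391.
Holding P constant, ∂Q/∂Y = −0.1048.
η_Y = (∂Q/∂Y)·(Y/Q) = -0.1048 × (3681/793.391) = -0.486.

-0.486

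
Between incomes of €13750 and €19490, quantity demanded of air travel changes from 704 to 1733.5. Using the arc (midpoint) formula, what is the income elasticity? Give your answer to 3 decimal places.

2.446

ΔQ = 1733.5 − 704 = 1029.5; midpoint Q̄ = (704 + 1733.5)/2 = 1218.75.
ΔI = 19490 − 13750 = 5740; midpoint Ī = (13750 + 19490)/2 = 16620.
η = (ΔQ/Q̄) ÷ (ΔI/Ī) = (1029.5/1218.75) ÷ (5740/16620) = 2.446.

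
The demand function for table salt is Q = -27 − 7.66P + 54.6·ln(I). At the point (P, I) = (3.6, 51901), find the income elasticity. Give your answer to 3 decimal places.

0.101

At P = 3.6, I = 51901: Q = 538.221.
Holding P constant, ∂Q/∂I = 54.6/I = 0.001052.
η_I = (∂Q/∂I)·(I/Q) = 0.001052 × (51901/538.221) = 0.101.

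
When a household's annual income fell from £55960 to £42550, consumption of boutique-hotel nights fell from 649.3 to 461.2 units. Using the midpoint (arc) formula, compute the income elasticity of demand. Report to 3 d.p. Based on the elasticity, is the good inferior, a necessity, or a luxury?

1.244 (luxury)

ΔQ = 461.2 − 649.3 = -188.1; midpoint Q̄ = (649.3 + 461.2)/2 = 555.25.
ΔI = 42550 − 55960 = -13410; midpoint Ī = (55960 + 42550)/2 = 49255.
η = (ΔQ/Q̄) ÷ (ΔI/Ī) = (-188.1/555.25) ÷ (-13410/49255) = 1.244.
η > 1 ⇒ luxury.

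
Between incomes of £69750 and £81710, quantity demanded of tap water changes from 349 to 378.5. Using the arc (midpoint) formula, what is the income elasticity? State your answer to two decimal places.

0.51

ΔQ = 378.5 − 349 = 29.5; midpoint Q̄ = (349 + 378.5)/2 = 363.75.
ΔI = 81710 − 69750 = 11960; midpoint Ī = (69750 + 81710)/2 = 75730.
η = (ΔQ/Q̄) ÷ (ΔI/Ī) = (29.5/363.75) ÷ (11960/75730) = 0.51.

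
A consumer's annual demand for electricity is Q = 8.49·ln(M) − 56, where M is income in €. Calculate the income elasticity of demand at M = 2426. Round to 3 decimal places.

At M = 2426: Q = 10.171.
dQ/dM = 8.49/M = 0.00349959 at this income.
η = (dQ/dM)·(M/Q) = 0.00349959 × (2426/10.171) = 0.835.

0.835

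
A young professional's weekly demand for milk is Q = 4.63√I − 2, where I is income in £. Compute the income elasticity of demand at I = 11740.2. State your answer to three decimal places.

0.502

At I = 11740.2: Q = 499.671.
dQ/dI = 4.63/(2√I) = 0.0213655 at this income.
η = (dQ/dI)·(I/Q) = 0.0213655 × (11740.2/499.671) = 0.502.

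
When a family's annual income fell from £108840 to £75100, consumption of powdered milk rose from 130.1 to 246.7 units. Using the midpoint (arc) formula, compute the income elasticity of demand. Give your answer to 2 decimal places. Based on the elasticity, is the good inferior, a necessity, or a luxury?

-1.69 (inferior good)

ΔQ = 246.7 − 130.1 = 116.6; midpoint Q̄ = (130.1 + 246.7)/2 = 188.4.
ΔI = 75100 − 108840 = -33740; midpoint Ī = (108840 + 75100)/2 = 91970.
η = (ΔQ/Q̄) ÷ (ΔI/Ī) = (116.6/188.4) ÷ (-33740/91970) = -1.69.
η < 0 ⇒ inferior good.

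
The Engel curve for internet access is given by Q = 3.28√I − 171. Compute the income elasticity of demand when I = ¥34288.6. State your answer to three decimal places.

0.696

At I = 34288.6: Q = 436.364.
dQ/dI = 3.28/(2√I) = 0.00885664 at this income.
η = (dQ/dI)·(I/Q) = 0.00885664 × (34288.6/436.364) = 0.696.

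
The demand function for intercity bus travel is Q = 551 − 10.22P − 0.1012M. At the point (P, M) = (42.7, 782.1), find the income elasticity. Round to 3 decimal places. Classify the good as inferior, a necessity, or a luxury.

-2.232 (inferior good)

At P = 42.7, M = 782.1: Q = 35.457.
Holding P constant, ∂Q/∂M = −0.1012.
η_M = (∂Q/∂M)·(M/Q) = -0.1012 × (782.1/35.457) = -2.232.
Since η < 0, this is an inferior good.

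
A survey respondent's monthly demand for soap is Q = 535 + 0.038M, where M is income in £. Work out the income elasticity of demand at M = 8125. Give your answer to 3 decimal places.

At M = 8125: Q = 843.750.
dQ/dM = 0.038.
η = (dQ/dM)·(M/Q) = 0.038 × (8125/843.750) = 0.366.

0.366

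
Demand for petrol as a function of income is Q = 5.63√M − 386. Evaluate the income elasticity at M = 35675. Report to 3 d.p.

At M = 35675: Q = 677.385.
dQ/dM = 5.63/(2√M) = 0.0149038 at this income.
η = (dQ/dM)·(M/Q) = 0.0149038 × (35675/677.385) = 0.785.

0.785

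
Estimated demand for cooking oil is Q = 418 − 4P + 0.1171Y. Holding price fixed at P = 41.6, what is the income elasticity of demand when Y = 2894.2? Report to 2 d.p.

At P = 41.6, Y = 2894.2: Q = 590.511.
Holding P constant, ∂Q/∂Y = 0.1171.
η_Y = (∂Q/∂Y)·(Y/Q) = 0.1171 × (2894.2/590.511) = 0.57.

0.57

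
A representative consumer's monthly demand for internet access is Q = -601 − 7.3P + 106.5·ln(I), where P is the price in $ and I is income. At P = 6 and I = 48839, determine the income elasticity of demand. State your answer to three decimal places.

At P = 6, I = 48839: Q = 505.004.
Holding P constant, ∂Q/∂I = 106.5/I = 0.00218063.
η_I = (∂Q/∂I)·(I/Q) = 0.00218063 × (48839/505.004) = 0.211.

0.211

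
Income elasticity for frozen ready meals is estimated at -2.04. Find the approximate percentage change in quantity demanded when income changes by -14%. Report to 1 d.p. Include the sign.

28.6%

%ΔQ ≈ η × %ΔI = -2.04 × (-14%) = 28.6%.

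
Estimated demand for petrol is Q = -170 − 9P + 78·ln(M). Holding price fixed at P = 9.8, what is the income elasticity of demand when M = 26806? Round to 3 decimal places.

0.145

At P = 9.8, M = 26806: Q = 537.118.
Holding P constant, ∂Q/∂M = 78/M = 0.0029098.
η_M = (∂Q/∂M)·(M/Q) = 0.0029098 × (26806/537.118) = 0.145.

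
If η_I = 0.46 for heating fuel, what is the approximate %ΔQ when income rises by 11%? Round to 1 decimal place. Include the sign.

5.1%

%ΔQ ≈ η × %ΔI = 0.46 × 11% = 5.1%.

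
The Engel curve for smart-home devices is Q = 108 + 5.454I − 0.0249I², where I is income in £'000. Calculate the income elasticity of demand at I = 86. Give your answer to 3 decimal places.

0.256

At I = 86: Q = 392.8836.
dQ/dI = 5.454 − 0.0498I = 1.17120.
η = (dQ/dI)·(I/Q) = 1.17120 × (86/392.8836) = 0.256.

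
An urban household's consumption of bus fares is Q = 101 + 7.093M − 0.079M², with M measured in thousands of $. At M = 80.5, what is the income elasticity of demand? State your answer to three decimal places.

-2.830

At M = 80.5: Q = 160.0467.
dQ/dM = 7.093 − 0.158M = -5.62600.
η = (dQ/dM)·(M/Q) = -5.62600 × (80.5/160.0467) = -2.830.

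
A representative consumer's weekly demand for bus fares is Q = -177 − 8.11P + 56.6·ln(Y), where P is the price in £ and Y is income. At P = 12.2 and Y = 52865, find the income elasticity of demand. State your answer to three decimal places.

0.167

At P = 12.2, Y = 52865: Q = 339.611.
Holding P constant, ∂Q/∂Y = 56.6/Y = 0.00107065.
η_Y = (∂Q/∂Y)·(Y/Q) = 0.00107065 × (52865/339.611) = 0.167.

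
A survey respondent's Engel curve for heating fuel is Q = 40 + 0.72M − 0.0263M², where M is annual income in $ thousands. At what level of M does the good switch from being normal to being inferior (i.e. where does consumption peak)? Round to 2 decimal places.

13.69

dQ/dM = 0.72 − 0.0526M.
The good is inferior where dQ/dM < 0. Setting dQ/dM = 0 gives M = 0.72 / 0.0526 = 13.69.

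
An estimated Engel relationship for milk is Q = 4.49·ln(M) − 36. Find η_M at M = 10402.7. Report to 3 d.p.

At M = 10402.7: Q = 5.532.
dQ/dM = 4.49/M = 0.000431619 at this income.
η = (dQ/dM)·(M/Q) = 0.000431619 × (10402.7/5.532) = 0.812.

0.812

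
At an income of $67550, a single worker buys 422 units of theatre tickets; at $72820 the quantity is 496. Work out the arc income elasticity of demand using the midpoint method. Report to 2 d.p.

ΔQ = 496 − 422 = 74; midpoint Q̄ = (422 + 496)/2 = 459.
ΔI = 72820 − 67550 = 5270; midpoint Ī = (67550 + 72820)/2 = 70185.
η = (ΔQ/Q̄) ÷ (ΔI/Ī) = (74/459) ÷ (5270/70185) = 2.15.

2.15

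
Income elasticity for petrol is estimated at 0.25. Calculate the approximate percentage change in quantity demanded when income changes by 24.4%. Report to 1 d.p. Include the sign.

6.1%

%ΔQ ≈ η × %ΔI = 0.25 × 24.4% = 6.1%.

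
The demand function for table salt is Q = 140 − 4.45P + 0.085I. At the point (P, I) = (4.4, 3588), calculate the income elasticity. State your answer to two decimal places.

0.72

At P = 4.4, I = 3588: Q = 425.400.
Holding P constant, ∂Q/∂I = 0.085.
η_I = (∂Q/∂I)·(I/Q) = 0.085 × (3588/425.400) = 0.72.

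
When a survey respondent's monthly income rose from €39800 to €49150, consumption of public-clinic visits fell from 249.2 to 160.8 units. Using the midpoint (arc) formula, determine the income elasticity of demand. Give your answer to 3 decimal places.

-2.051

ΔQ = 160.8 − 249.2 = -88.4; midpoint Q̄ = (249.2 + 160.8)/2 = 205.
ΔI = 49150 − 39800 = 9350; midpoint Ī = (39800 + 49150)/2 = 44475.
η = (ΔQ/Q̄) ÷ (ΔI/Ī) = (-88.4/205) ÷ (9350/44475) = -2.051.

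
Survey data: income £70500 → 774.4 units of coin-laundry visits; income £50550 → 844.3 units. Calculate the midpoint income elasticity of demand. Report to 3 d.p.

-0.262

ΔQ = 844.3 − 774.4 = 69.9; midpoint Q̄ = (774.4 + 844.3)/2 = 809.35.
ΔI = 50550 − 70500 = -19950; midpoint Ī = (70500 + 50550)/2 = 60525.
η = (ΔQ/Q̄) ÷ (ΔI/Ī) = (69.9/809.35) ÷ (-19950/60525) = -0.262.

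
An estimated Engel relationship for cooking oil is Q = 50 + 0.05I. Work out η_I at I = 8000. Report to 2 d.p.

At I = 8000: Q = 450.000.
dQ/dI = 0.05.
η = (dQ/dI)·(I/Q) = 0.05 × (8000/450.000) = 0.89.

0.89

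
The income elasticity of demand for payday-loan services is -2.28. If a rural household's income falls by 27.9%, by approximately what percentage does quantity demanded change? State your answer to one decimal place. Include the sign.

%ΔQ ≈ η × %ΔI = -2.28 × (-27.9%) = 63.6%.

63.6%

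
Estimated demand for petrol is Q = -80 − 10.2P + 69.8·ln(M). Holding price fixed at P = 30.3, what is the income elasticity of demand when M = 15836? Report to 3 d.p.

0.244

At P = 30.3, M = 15836: Q = 285.909.
Holding P constant, ∂Q/∂M = 69.8/M = 0.00440768.
η_M = (∂Q/∂M)·(M/Q) = 0.00440768 × (15836/285.909) = 0.244.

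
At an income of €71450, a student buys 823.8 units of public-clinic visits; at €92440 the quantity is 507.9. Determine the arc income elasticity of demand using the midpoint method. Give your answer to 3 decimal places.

ΔQ = 507.9 − 823.8 = -315.9; midpoint Q̄ = (823.8 + 507.9)/2 = 665.85.
ΔI = 92440 − 71450 = 20990; midpoint Ī = (71450 + 92440)/2 = 81945.
η = (ΔQ/Q̄) ÷ (ΔI/Ī) = (-315.9/665.85) ÷ (20990/81945) = -1.852.

-1.852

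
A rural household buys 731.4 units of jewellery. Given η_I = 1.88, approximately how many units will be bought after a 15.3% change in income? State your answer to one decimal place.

941.8

%ΔQ ≈ η × %ΔI = 1.88 × 15.3% = 28.764%.
New Q ≈ 731.4 × (1 + 0.28764) = 941.8.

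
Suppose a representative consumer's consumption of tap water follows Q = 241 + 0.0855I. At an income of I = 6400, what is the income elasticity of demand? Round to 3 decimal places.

At I = 6400: Q = 788.200.
dQ/dI = 0.0855.
η = (dQ/dI)·(I/Q) = 0.0855 × (6400/788.200) = 0.694.

0.694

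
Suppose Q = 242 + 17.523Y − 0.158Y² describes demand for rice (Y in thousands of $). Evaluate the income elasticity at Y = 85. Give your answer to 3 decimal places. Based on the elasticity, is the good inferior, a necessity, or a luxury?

-1.345 (inferior good)

At Y = 85: Q = 589.9050.
dQ/dY = 17.523 − 0.316Y = -9.33700.
η = (dQ/dY)·(Y/Q) = -9.33700 × (85/589.9050) = -1.345.
η < 0 ⇒ inferior good.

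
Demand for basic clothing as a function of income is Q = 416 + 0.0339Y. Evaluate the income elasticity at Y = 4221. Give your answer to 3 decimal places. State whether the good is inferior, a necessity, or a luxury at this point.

0.256 (necessity)

At Y = 4221: Q = 559.092.
dQ/dY = 0.0339.
η = (dQ/dY)·(Y/Q) = 0.0339 × (4221/559.092) = 0.256.
Since 0 < η < 1, the good is a necessity.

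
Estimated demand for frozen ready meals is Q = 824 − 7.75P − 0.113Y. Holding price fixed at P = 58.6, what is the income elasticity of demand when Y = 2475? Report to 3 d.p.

At P = 58.6, Y = 2475: Q = 90.175.
Holding P constant, ∂Q/∂Y = −0.113.
η_Y = (∂Q/∂Y)·(Y/Q) = -0.113 × (2475/90.175) = -3.101.

-3.101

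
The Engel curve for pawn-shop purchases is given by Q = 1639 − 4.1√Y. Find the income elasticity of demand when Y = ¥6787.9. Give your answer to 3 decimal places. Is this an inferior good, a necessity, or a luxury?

-0.130 (inferior good)

At Y = 6787.9: Q = 1301.206.
dQ/dY = -4.1/(2√Y) = -0.024882 at this income.
η = (dQ/dY)·(Y/Q) = -0.024882 × (6787.9/1301.206) = -0.130.
Since η < 0, the good is an inferior good.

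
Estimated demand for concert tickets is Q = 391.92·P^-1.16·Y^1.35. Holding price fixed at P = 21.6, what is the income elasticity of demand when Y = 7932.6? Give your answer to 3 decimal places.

For a multiplicative demand Q = A·P^α·Y^β, the income elasticity is β everywhere.
Here β = 1.35, so η = 1.350.

1.350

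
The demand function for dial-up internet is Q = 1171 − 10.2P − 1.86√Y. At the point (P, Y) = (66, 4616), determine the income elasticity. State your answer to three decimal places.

At P = 66, Y = 4616: Q = 371.429.
Holding P constant, ∂Q/∂Y = -1.86/(2√Y) = -0.0136883.
η_Y = (∂Q/∂Y)·(Y/Q) = -0.0136883 × (4616/371.429) = -0.170.

-0.170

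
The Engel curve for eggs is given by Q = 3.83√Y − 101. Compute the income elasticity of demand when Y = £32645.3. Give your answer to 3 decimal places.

0.585

At Y = 32645.3: Q = 591.005.
dQ/dY = 3.83/(2√Y) = 0.0105988 at this income.
η = (dQ/dY)·(Y/Q) = 0.0105988 × (32645.3/591.005) = 0.585.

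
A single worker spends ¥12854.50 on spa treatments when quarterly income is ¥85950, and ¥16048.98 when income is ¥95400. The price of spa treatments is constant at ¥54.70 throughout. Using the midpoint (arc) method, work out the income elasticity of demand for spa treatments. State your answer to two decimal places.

With a constant price, Q₁ = 12854.50/54.70 = 235.000 and Q₂ = 16048.98/54.70 = 293.400 (equivalently, work directly with expenditure since P cancels).
Midpoint %ΔQ = (16048.98 − 12854.50)/14451.74 = 0.22104; midpoint %ΔI = (95400 − 85950)/90675 = 0.10422.
η = 0.22104 / 0.10422 = 2.12.

2.12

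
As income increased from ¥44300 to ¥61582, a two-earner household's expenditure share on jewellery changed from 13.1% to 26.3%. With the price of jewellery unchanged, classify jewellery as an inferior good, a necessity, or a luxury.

The budget share rises as income rises, so η > 1.

luxury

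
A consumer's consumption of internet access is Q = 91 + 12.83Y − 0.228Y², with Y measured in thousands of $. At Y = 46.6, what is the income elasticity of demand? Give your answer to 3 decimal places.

At Y = 46.6: Q = 193.7623.
dQ/dY = 12.83 − 0.456Y = -8.41960.
η = (dQ/dY)·(Y/Q) = -8.41960 × (46.6/193.7623) = -2.025.

-2.025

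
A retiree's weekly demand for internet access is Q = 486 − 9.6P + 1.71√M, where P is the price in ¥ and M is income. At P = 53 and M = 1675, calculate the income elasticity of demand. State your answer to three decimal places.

At P = 53, M = 1675: Q = 47.185.
Holding P constant, ∂Q/∂M = 1.71/(2√M) = 0.020891.
η_M = (∂Q/∂M)·(M/Q) = 0.020891 × (1675/47.185) = 0.742.

0.742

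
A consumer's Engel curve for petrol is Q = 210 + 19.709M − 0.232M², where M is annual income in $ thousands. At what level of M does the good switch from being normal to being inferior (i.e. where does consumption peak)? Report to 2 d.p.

42.48

dQ/dM = 19.709 − 0.464M.
The good is inferior where dQ/dM < 0. Setting dQ/dM = 0 gives M = 19.709 / 0.464 = 42.48.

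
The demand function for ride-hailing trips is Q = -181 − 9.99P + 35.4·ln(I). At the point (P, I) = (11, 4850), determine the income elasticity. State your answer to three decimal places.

At P = 11, I = 4850: Q = 9.540.
Holding P constant, ∂Q/∂I = 35.4/I = 0.00729897.
η_I = (∂Q/∂I)·(I/Q) = 0.00729897 × (4850/9.540) = 3.711.

3.711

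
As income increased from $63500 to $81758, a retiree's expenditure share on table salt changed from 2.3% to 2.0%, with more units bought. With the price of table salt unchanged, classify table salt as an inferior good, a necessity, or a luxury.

Quantity rises but the budget share falls as income rises, so 0 < η < 1.

necessity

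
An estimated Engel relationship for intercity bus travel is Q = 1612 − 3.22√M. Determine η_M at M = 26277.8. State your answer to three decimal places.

At M = 26277.8: Q = 1090.024.
dQ/dM = -3.22/(2√M) = -0.00993188 at this income.
η = (dQ/dM)·(M/Q) = -0.00993188 × (26277.8/1090.024) = -0.239.

-0.239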